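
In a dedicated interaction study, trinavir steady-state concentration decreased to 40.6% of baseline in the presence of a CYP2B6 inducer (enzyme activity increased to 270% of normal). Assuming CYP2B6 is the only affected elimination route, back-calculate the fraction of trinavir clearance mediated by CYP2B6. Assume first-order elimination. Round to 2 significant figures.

CL'/CL = 1 / 0.406 = 2.463
2.7·fm + (1 − fm) = 2.463
fm = (2.463 − 1) / (2.7 − 1) = 0.86

0.86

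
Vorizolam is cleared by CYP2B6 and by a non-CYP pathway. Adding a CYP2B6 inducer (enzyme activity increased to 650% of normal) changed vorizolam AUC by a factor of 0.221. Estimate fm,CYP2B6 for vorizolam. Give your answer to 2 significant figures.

0.64

CL'/CL = 1 / 0.221 = 4.525
6.5·fm + (1 − fm) = 4.525
fm = (4.525 − 1) / (6.5 − 1) = 0.64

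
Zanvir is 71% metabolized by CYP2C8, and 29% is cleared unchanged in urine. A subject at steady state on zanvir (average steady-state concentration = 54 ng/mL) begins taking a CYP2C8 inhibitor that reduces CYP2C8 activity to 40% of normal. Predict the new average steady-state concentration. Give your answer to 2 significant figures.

94 ng/mL

The CYP2C8 pathway (71% of clearance) is reduced to 0.4× activity: 0.71 × 0.4 = 0.284.
Non-CYP routes (29%) are unchanged.
New clearance relative to baseline: 0.284 + 0.29 = 0.574.
New average steady-state concentration = baseline ÷ relative clearance = 54 / 0.574 = 94 ng/mL.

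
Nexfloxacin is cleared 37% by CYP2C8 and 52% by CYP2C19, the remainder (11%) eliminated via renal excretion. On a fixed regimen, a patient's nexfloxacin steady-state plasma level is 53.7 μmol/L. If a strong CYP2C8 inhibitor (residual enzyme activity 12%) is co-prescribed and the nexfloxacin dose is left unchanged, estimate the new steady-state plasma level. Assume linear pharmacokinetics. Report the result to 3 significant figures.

CYP2C8: 0.37 × 0.12 = 0.0444
CYP2C19: 0.52 (unchanged)
Other: 0.11 (unchanged)
CL_new/CL_old = 0.0444 + 0.52 + 0.11 = 0.6744.
Steady-state plasma level ∝ 1/CL, so new value = 53.7 / 0.6744 = 79.6 μmol/L.

79.6 μmol/L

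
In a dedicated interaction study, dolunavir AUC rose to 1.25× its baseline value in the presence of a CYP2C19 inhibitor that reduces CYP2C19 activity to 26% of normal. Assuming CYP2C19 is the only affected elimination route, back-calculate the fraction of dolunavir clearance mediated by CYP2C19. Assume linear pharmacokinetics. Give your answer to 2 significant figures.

0.27

Call the CYP2C19 fraction fm. After the interaction, CL_new/CL_old = fm × 0.26 + (1 − fm).
AUC ratio = 1 / (new CL fraction), so new CL fraction = 1 / 1.25 = 0.8.
fm × 0.26 + 1 − fm = 0.8  ⇒  fm × (0.26 − 1) = −0.2  ⇒  fm = 0.27.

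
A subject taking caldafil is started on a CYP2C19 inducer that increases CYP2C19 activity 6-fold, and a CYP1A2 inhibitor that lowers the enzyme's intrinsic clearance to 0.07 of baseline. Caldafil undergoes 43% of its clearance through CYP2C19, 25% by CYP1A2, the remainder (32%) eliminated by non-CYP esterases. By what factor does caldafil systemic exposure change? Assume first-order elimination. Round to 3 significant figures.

0.343

The CYP2C19 pathway (43% of clearance) rises to 6× activity: 0.43 × 6 = 2.58.
The CYP1A2 pathway (25% of clearance) is reduced to 0.07× activity: 0.25 × 0.07 = 0.0175.
Non-CYP routes (32%) are unchanged.
CL_new/CL_old = 2.58 + 0.0175 + 0.32 = 2.9175.
Because systemic exposure varies inversely with clearance, the combined effect is 1 / 2.9175 = 0.343.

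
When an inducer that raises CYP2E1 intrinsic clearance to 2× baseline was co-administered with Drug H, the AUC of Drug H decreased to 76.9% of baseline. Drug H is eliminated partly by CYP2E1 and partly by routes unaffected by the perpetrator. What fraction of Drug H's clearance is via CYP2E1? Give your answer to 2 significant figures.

0.30

Call the CYP2E1 fraction fm. After the interaction, CL_new/CL_old = fm × 2 + (1 − fm).
AUC ratio = 1 / (new CL fraction), so new CL fraction = 1 / 0.769 = 1.3.
fm × 2 + 1 − fm = 1.3  ⇒  fm × (2 − 1) = 0.3004  ⇒  fm = 0.30.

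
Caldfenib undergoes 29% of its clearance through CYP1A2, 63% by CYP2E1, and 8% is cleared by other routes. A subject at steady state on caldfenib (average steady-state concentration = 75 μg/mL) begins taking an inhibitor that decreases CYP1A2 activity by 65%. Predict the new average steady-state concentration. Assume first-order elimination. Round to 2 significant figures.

CYP1A2: 0.29 × 0.35 = 0.1015
CYP2E1: 0.63 (unchanged)
Other: 0.08 (unchanged)
New clearance relative to baseline: 0.1015 + 0.63 + 0.08 = 0.8115.
New average steady-state concentration = baseline ÷ relative clearance = 75 / 0.8115 = 92 μg/mL.

92 μg/mL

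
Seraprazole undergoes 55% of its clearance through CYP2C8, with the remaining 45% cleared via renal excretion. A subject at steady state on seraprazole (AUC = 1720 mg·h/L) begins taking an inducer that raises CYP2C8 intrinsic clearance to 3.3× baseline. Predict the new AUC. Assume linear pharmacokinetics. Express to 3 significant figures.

759 mg·h/L

The CYP2C8 pathway (55% of clearance) increases to 3.3× activity: 0.55 × 3.3 = 1.815.
Non-CYP routes (45%) are unchanged.
New clearance relative to baseline: 1.815 + 0.45 = 2.265.
AUC ∝ 1/CL, so new value = 1720 / 2.265 = 759 mg·h/L.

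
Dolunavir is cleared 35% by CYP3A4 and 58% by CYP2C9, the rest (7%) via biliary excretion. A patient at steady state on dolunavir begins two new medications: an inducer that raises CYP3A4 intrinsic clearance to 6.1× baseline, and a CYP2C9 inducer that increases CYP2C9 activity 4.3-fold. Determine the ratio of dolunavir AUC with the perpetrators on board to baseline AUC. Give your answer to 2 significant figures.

0.21

The CYP3A4 pathway (35% of clearance) increases to 6.1× activity: 0.35 × 6.1 = 2.135.
The CYP2C9 pathway (58% of clearance) increases to 4.3× activity: 0.58 × 4.3 = 2.494.
Non-CYP routes (7%) are unchanged.
Relative clearance = 2.135 + 2.494 + 0.07 = 4.699.
Because AUC varies inversely with clearance, the combined effect is 1 / 4.699 = 0.21.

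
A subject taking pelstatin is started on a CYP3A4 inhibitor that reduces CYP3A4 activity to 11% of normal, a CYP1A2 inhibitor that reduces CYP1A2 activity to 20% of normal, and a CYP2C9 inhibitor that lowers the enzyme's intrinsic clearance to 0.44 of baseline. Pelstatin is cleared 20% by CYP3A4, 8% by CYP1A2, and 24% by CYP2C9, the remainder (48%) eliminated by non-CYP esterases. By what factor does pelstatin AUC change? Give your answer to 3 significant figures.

1.60

The CYP3A4 pathway (20% of clearance) falls to 0.11× activity: 0.2 × 0.11 = 0.022.
The CYP1A2 pathway (8% of clearance) is reduced to 0.2× activity: 0.08 × 0.2 = 0.016.
The CYP2C9 pathway (24% of clearance) is reduced to 0.44× activity: 0.24 × 0.44 = 0.1056.
The remaining 48% of clearance is unaffected.
Relative clearance = 0.022 + 0.016 + 0.1056 + 0.48 = 0.6236.
Because AUC varies inversely with clearance, the combined effect is 1 / 0.6236 = 1.60.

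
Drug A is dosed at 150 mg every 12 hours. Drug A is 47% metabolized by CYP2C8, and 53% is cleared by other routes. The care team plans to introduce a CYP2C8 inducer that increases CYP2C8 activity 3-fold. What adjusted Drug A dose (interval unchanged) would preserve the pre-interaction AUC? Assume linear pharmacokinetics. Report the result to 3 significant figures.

291 mg

The CYP2C8 pathway (47% of clearance) is boosted to 3× activity: 0.47 × 3 = 1.41.
The remaining 53% of clearance is unaffected.
New clearance relative to baseline: 1.41 + 0.53 = 1.94.
To maintain the same steady-state level, dose must scale with clearance: new dose = 150 × 1.94 = 291 mg.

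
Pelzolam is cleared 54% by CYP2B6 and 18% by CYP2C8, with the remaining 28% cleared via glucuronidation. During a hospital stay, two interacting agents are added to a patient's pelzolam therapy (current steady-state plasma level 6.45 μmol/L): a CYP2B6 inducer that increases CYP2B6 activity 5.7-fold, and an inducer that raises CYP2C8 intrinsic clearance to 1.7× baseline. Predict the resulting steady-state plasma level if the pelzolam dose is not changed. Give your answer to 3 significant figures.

1.76 μmol/L

The CYP2B6 pathway (54% of clearance) increases to 5.7× activity: 0.54 × 5.7 = 3.078.
The CYP2C8 pathway (18% of clearance) rises to 1.7× activity: 0.18 × 1.7 = 0.306.
Non-CYP routes (28%) are unchanged.
Relative clearance = 3.078 + 0.306 + 0.28 = 3.664.
Dividing the baseline by the relative clearance: 6.45 / 3.664 = 1.76 μmol/L.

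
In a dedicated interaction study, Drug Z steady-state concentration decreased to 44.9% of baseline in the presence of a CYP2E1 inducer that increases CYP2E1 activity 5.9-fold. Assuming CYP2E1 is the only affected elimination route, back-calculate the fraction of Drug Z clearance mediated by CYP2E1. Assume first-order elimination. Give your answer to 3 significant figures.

0.250

Write x for the fraction cleared via CYP2E1. The observed steady-state concentration change means clearance rose to 1/0.449 = 2.227 of baseline.
Setting x·5.9 + (1 − x) = 2.227 and solving: x = (2.227 − 1)/(5.9 − 1) = 0.250.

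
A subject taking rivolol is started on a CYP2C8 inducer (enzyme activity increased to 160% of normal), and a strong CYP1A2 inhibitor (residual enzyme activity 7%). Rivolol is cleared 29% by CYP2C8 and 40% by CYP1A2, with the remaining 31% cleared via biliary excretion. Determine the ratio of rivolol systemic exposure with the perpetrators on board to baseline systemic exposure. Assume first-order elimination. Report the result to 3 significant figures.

CYP2C8: 0.29 × 1.6 = 0.464
CYP1A2: 0.4 × 0.07 = 0.028
Other: 0.31 (unchanged)
CL_new/CL_old = 0.464 + 0.028 + 0.31 = 0.802.
Systemic exposure ∝ 1/CL: fold-change = 1 / 0.802 = 1.25.

1.25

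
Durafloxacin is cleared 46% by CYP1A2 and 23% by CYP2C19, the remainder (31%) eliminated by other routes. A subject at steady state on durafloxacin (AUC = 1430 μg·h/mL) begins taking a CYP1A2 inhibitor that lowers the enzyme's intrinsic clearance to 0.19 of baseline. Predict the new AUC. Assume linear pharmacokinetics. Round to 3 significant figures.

2.28 × 10³ μg·h/mL

CYP1A2: 0.46 × 0.19 = 0.0874
CYP2C19: 0.23 (unchanged)
Other: 0.31 (unchanged)
CL_new/CL_old = 0.0874 + 0.23 + 0.31 = 0.6274.
New AUC = baseline ÷ relative clearance = 1430 / 0.6274 = 2.28 × 10³ μg·h/mL.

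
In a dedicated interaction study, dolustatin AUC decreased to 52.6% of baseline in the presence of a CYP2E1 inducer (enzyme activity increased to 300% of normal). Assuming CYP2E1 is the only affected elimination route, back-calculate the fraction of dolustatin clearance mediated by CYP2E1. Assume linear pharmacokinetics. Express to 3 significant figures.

0.451

CL'/CL = 1 / 0.526 = 1.901
3·fm + (1 − fm) = 1.901
fm = (1.901 − 1) / (3 − 1) = 0.451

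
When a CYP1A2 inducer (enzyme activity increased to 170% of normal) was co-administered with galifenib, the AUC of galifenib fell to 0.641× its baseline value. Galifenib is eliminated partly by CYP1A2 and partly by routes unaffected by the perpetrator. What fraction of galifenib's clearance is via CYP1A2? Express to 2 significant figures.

0.80

Let x = fm,CYP1A2. Because AUC ∝ 1/CL, relative clearance rose to 1/0.641 = 1.56.
Setting x·1.7 + (1 − x) = 1.56 and solving: x = (1.56 − 1)/(1.7 − 1) = 0.80.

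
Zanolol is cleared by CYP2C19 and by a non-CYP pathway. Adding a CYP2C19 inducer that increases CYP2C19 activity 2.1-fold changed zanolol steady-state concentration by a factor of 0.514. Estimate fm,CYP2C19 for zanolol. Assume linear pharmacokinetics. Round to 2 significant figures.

0.86

Let x = fm,CYP2C19. Because steady-state concentration ∝ 1/CL, relative clearance rose to 1/0.514 = 1.946.
Only the CYP2C19 route changed, so 1.946 = x·2.1 + (1 − x), giving x = 0.86.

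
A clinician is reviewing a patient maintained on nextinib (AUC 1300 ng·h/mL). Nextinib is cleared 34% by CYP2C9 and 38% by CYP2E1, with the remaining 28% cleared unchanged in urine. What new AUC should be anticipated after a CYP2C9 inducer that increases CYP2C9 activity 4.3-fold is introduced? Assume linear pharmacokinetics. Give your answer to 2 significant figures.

6.1 × 10² ng·h/mL

The CYP2C9 pathway (34% of clearance) rises to 4.3× activity: 0.34 × 4.3 = 1.462.
CYP2E1 (38%) and the residual 28% are unaffected.
CL_new/CL_old = 1.462 + 0.38 + 0.28 = 2.122.
New AUC = baseline ÷ relative clearance = 1300 / 2.122 = 6.1 × 10² ng·h/mL.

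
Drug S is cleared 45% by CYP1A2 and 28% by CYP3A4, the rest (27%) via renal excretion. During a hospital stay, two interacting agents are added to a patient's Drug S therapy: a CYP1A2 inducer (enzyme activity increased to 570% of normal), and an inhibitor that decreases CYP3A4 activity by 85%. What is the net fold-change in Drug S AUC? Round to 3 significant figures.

0.348

The CYP1A2 pathway (45% of clearance) increases to 5.7× activity: 0.45 × 5.7 = 2.565.
The CYP3A4 pathway (28% of clearance) falls to 0.15× activity: 0.28 × 0.15 = 0.042.
The remaining 27% of clearance is unaffected.
New clearance relative to baseline: 2.565 + 0.042 + 0.27 = 2.877.
Because AUC varies inversely with clearance, the combined effect is 1 / 2.877 = 0.348.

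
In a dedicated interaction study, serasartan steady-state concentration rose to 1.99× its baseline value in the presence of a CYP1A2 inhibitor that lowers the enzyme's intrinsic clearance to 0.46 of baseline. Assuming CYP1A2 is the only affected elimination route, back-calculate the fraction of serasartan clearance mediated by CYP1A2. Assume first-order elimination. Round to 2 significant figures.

CL'/CL = 1 / 1.99 = 0.5025
0.46·fm + (1 − fm) = 0.5025
fm = (0.5025 − 1) / (0.46 − 1) = 0.92

0.92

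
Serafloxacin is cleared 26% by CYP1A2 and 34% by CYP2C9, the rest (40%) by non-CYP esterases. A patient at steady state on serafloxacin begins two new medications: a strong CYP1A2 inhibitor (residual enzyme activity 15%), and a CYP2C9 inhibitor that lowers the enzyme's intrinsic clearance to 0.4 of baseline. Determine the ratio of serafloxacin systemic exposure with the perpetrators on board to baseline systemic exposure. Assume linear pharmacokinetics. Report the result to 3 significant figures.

The CYP1A2 pathway (26% of clearance) is reduced to 0.15× activity: 0.26 × 0.15 = 0.039.
The CYP2C9 pathway (34% of clearance) drops to 0.4× activity: 0.34 × 0.4 = 0.136.
The remaining 40% of clearance is unaffected.
Relative clearance = 0.039 + 0.136 + 0.4 = 0.575.
Because systemic exposure varies inversely with clearance, the combined effect is 1 / 0.575 = 1.74.

1.74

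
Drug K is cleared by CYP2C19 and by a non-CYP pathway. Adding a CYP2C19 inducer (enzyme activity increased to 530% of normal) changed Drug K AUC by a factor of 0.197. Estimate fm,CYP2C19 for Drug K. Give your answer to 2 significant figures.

0.95

CL'/CL = 1 / 0.197 = 5.076
5.3·fm + (1 − fm) = 5.076
fm = (5.076 − 1) / (5.3 − 1) = 0.95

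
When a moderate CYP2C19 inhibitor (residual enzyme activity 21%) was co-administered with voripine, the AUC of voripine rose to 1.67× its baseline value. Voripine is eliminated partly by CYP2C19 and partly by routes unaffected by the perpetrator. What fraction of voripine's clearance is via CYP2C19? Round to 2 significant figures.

CL'/CL = 1 / 1.67 = 0.5988
0.21·fm + (1 − fm) = 0.5988
fm = (0.5988 − 1) / (0.21 − 1) = 0.51

0.51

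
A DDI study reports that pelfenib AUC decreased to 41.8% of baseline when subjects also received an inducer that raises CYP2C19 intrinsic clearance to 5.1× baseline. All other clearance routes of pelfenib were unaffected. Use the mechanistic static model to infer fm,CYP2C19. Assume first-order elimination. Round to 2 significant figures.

0.34

Let fm be the CYP2C19 fraction. New clearance relative to baseline = fm × 5.1 + (1 − fm).
AUC ratio = 1 / (new CL fraction), so new CL fraction = 1 / 0.418 = 2.392.
fm × 5.1 + 1 − fm = 2.392  ⇒  fm × (5.1 − 1) = 1.392  ⇒  fm = 0.34.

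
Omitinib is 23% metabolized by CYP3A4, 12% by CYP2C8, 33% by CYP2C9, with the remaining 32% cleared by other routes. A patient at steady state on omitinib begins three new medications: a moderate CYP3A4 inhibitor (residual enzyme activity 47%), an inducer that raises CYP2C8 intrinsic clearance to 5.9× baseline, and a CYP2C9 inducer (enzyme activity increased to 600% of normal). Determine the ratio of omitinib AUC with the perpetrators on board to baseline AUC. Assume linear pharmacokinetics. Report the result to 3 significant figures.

0.321

The CYP3A4 pathway (23% of clearance) drops to 0.47× activity: 0.23 × 0.47 = 0.1081.
The CYP2C8 pathway (12% of clearance) rises to 5.9× activity: 0.12 × 5.9 = 0.708.
The CYP2C9 pathway (33% of clearance) rises to 6× activity: 0.33 × 6 = 1.98.
The remaining 32% of clearance is unaffected.
Relative clearance = 0.1081 + 0.708 + 1.98 + 0.32 = 3.1161.
Because AUC varies inversely with clearance, the combined effect is 1 / 3.1161 = 0.321.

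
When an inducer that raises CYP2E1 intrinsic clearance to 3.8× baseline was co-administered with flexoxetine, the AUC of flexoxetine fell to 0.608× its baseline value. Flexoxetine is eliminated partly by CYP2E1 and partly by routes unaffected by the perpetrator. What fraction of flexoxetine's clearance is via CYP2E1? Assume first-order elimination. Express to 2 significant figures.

0.23

CL'/CL = 1 / 0.608 = 1.645
3.8·fm + (1 − fm) = 1.645
fm = (1.645 − 1) / (3.8 − 1) = 0.23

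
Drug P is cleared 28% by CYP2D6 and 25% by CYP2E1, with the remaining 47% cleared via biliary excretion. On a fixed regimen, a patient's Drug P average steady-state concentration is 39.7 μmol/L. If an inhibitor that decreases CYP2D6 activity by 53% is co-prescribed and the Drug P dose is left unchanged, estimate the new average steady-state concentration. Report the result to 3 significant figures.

The CYP2D6 pathway (28% of clearance) drops to 0.47× activity: 0.28 × 0.47 = 0.1316.
CYP2E1 (25%) and the residual 47% are unaffected.
CL_new/CL_old = 0.1316 + 0.25 + 0.47 = 0.8516.
Average steady-state concentration ∝ 1/CL, so new value = 39.7 / 0.8516 = 46.6 μmol/L.

46.6 μmol/L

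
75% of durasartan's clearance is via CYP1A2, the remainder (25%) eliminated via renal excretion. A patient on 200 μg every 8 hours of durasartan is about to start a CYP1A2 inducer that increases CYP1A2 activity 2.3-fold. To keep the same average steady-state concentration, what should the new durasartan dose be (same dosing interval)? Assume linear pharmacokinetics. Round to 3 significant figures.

395 μg

The CYP1A2 pathway (75% of clearance) increases to 2.3× activity: 0.75 × 2.3 = 1.725.
Non-CYP routes (25%) are unchanged.
Relative clearance = 1.725 + 0.25 = 1.975.
To maintain the same steady-state level, dose must scale with clearance: new dose = 200 × 1.975 = 395 μg.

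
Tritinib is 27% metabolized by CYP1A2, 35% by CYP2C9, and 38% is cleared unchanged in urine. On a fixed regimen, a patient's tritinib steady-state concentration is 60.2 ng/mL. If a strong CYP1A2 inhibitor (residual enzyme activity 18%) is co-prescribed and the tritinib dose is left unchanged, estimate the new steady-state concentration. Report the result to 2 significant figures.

77 ng/mL

The CYP1A2 pathway (27% of clearance) falls to 0.18× activity: 0.27 × 0.18 = 0.0486.
CYP2C9 (35%) and the residual 38% are unaffected.
New clearance relative to baseline: 0.0486 + 0.35 + 0.38 = 0.7786.
New steady-state concentration = baseline ÷ relative clearance = 60.2 / 0.7786 = 77 ng/mL.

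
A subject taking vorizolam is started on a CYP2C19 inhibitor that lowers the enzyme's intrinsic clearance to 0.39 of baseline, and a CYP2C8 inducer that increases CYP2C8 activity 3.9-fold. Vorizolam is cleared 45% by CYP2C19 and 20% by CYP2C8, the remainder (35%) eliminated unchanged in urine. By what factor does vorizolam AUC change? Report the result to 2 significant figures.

CYP2C19: 0.45 × 0.39 = 0.1755
CYP2C8: 0.2 × 3.9 = 0.78
Other: 0.35 (unchanged)
CL_new/CL_old = 0.1755 + 0.78 + 0.35 = 1.3055.
Net AUC ratio = 1 / 1.3055 = 0.77.

0.77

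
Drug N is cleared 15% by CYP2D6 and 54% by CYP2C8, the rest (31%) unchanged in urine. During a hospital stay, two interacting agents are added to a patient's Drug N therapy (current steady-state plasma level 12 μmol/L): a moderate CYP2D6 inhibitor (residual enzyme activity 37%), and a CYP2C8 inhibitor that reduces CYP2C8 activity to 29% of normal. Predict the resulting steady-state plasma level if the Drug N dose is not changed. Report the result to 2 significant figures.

23 μmol/L

The CYP2D6 pathway (15% of clearance) falls to 0.37× activity: 0.15 × 0.37 = 0.0555.
The CYP2C8 pathway (54% of clearance) drops to 0.29× activity: 0.54 × 0.29 = 0.1566.
The remaining 31% of clearance is unaffected.
New clearance relative to baseline: 0.0555 + 0.1566 + 0.31 = 0.5221.
Dividing the baseline by the relative clearance: 12 / 0.5221 = 23 μmol/L.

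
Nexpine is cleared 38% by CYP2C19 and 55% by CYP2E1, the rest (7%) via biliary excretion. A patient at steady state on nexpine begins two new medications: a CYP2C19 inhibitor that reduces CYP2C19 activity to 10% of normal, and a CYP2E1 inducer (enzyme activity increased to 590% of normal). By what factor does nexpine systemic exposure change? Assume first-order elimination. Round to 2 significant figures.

0.30

The CYP2C19 pathway (38% of clearance) is reduced to 0.1× activity: 0.38 × 0.1 = 0.038.
The CYP2E1 pathway (55% of clearance) increases to 5.9× activity: 0.55 × 5.9 = 3.245.
Non-CYP routes (7%) are unchanged.
CL_new/CL_old = 0.038 + 3.245 + 0.07 = 3.353.
Because systemic exposure varies inversely with clearance, the combined effect is 1 / 3.353 = 0.30.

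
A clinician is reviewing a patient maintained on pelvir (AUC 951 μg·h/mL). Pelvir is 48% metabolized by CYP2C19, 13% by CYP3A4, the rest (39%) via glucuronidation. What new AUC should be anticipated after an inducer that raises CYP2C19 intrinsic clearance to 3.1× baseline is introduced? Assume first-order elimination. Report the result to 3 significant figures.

The CYP2C19 pathway (48% of clearance) rises to 3.1× activity: 0.48 × 3.1 = 1.488.
CYP3A4 (13%) and the residual 39% are unaffected.
Relative clearance = 1.488 + 0.13 + 0.39 = 2.008.
AUC ∝ 1/CL, so new value = 951 / 2.008 = 474 μg·h/mL.

474 μg·h/mL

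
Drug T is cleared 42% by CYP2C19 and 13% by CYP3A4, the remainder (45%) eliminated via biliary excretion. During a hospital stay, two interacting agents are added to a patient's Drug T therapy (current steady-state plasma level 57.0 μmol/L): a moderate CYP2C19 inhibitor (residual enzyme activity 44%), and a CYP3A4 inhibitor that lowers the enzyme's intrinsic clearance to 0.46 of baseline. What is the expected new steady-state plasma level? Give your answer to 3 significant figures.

82.1 μmol/L

The CYP2C19 pathway (42% of clearance) is reduced to 0.44× activity: 0.42 × 0.44 = 0.1848.
The CYP3A4 pathway (13% of clearance) falls to 0.46× activity: 0.13 × 0.46 = 0.0598.
The remaining 45% of clearance is unaffected.
CL_new/CL_old = 0.1848 + 0.0598 + 0.45 = 0.6946.
Dividing the baseline by the relative clearance: 57.0 / 0.6946 = 82.1 μmol/L.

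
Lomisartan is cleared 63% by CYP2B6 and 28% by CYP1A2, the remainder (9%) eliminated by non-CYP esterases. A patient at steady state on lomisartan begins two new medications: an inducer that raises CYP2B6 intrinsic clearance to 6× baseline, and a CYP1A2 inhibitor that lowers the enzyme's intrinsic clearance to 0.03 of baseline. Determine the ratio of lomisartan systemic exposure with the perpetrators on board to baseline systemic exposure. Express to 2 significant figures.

0.26

The CYP2B6 pathway (63% of clearance) rises to 6× activity: 0.63 × 6 = 3.78.
The CYP1A2 pathway (28% of clearance) drops to 0.03× activity: 0.28 × 0.03 = 0.0084.
Non-CYP routes (9%) are unchanged.
Relative clearance = 3.78 + 0.0084 + 0.09 = 3.8784.
Systemic exposure ∝ 1/CL: fold-change = 1 / 3.8784 = 0.26.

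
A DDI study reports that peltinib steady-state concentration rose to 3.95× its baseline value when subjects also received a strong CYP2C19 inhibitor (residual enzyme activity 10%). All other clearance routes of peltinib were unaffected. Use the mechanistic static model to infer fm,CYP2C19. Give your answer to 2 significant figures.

0.83

Call the CYP2C19 fraction fm. After the interaction, CL_new/CL_old = fm × 0.1 + (1 − fm).
Steady-state concentration ratio = 1 / (new CL fraction), so new CL fraction = 1 / 3.95 = 0.2532.
fm × 0.1 + 1 − fm = 0.2532  ⇒  fm × (0.1 − 1) = −0.7468  ⇒  fm = 0.83.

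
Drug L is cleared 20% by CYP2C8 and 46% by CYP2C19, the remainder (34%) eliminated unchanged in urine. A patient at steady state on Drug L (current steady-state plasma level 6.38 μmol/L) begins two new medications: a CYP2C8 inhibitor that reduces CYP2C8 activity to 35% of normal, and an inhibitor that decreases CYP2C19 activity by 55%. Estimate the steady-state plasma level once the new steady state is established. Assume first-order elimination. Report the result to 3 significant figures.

10.3 μmol/L

The CYP2C8 pathway (20% of clearance) is reduced to 0.35× activity: 0.2 × 0.35 = 0.07.
The CYP2C19 pathway (46% of clearance) falls to 0.45× activity: 0.46 × 0.45 = 0.207.
The remaining 34% of clearance is unaffected.
New clearance relative to baseline: 0.07 + 0.207 + 0.34 = 0.617.
Steady-state plasma level ∝ 1/CL: new value = 6.38 / 0.617 = 10.3 μmol/L.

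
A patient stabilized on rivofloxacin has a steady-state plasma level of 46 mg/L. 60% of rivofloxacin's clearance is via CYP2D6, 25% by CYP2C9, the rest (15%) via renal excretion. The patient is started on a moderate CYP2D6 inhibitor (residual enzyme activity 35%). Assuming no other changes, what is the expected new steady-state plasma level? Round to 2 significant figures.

75 mg/L

The CYP2D6 pathway (60% of clearance) drops to 0.35× activity: 0.6 × 0.35 = 0.21.
CYP2C9 (25%) and the residual 15% are unaffected.
New clearance relative to baseline: 0.21 + 0.25 + 0.15 = 0.61.
Steady-state plasma level ∝ 1/CL, so new value = 46 / 0.61 = 75 mg/L.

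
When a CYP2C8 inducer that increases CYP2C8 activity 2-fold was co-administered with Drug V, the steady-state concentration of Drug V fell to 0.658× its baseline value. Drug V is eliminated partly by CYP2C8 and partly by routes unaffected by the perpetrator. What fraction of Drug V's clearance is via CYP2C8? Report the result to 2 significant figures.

Let x = fm,CYP2C8. Because steady-state concentration ∝ 1/CL, relative clearance rose to 1/0.658 = 1.52.
Setting x·2 + (1 − x) = 1.52 and solving: x = (1.52 − 1)/(2 − 1) = 0.52.

0.52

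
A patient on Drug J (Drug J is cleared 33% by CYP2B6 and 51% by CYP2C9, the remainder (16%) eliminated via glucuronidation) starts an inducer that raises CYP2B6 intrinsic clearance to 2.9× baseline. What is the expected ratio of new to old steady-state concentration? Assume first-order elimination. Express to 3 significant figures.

0.615

The CYP2B6 pathway (33% of clearance) rises to 2.9× activity: 0.33 × 2.9 = 0.957.
CYP2C9 (51%) and the residual 16% are unaffected.
CL_new/CL_old = 0.957 + 0.51 + 0.16 = 1.627.
Since steady-state concentration ∝ 1/CL, the ratio is 1 / 1.627 = 0.615.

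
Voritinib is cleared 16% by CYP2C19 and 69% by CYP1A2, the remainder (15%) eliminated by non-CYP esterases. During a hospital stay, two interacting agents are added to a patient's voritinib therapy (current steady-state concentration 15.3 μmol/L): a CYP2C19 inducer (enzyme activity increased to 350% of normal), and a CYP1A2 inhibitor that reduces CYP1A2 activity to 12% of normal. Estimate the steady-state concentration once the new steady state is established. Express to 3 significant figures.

The CYP2C19 pathway (16% of clearance) is boosted to 3.5× activity: 0.16 × 3.5 = 0.56.
The CYP1A2 pathway (69% of clearance) falls to 0.12× activity: 0.69 × 0.12 = 0.0828.
The remaining 15% of clearance is unaffected.
New clearance relative to baseline: 0.56 + 0.0828 + 0.15 = 0.7928.
Steady-state concentration ∝ 1/CL: new value = 15.3 / 0.7928 = 19.3 μmol/L.

19.3 μmol/L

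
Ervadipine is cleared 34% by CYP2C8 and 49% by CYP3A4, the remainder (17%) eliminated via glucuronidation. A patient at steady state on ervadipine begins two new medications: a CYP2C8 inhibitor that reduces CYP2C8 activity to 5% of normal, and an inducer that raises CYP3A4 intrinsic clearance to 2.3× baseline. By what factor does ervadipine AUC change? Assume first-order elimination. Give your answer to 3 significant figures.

0.761

The CYP2C8 pathway (34% of clearance) falls to 0.05× activity: 0.34 × 0.05 = 0.017.
The CYP3A4 pathway (49% of clearance) increases to 2.3× activity: 0.49 × 2.3 = 1.127.
The remaining 17% of clearance is unaffected.
CL_new/CL_old = 0.017 + 1.127 + 0.17 = 1.314.
Because AUC varies inversely with clearance, the combined effect is 1 / 1.314 = 0.761.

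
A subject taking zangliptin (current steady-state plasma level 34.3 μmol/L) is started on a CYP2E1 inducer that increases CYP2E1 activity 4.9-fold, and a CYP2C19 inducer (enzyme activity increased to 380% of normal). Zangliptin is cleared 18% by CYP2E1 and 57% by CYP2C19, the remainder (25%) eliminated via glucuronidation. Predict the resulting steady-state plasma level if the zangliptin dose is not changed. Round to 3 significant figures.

The CYP2E1 pathway (18% of clearance) is boosted to 4.9× activity: 0.18 × 4.9 = 0.882.
The CYP2C19 pathway (57% of clearance) increases to 3.8× activity: 0.57 × 3.8 = 2.166.
The remaining 25% of clearance is unaffected.
CL_new/CL_old = 0.882 + 2.166 + 0.25 = 3.298.
Dividing the baseline by the relative clearance: 34.3 / 3.298 = 10.4 μmol/L.

10.4 μmol/L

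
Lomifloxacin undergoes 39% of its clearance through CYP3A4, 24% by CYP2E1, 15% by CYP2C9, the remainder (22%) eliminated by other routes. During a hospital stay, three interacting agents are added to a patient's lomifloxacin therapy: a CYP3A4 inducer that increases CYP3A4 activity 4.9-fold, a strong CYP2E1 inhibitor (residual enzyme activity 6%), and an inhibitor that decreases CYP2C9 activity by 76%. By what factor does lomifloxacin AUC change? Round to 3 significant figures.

The CYP3A4 pathway (39% of clearance) rises to 4.9× activity: 0.39 × 4.9 = 1.911.
The CYP2E1 pathway (24% of clearance) is reduced to 0.06× activity: 0.24 × 0.06 = 0.0144.
The CYP2C9 pathway (15% of clearance) falls to 0.24× activity: 0.15 × 0.24 = 0.036.
Non-CYP routes (22%) are unchanged.
New clearance relative to baseline: 1.911 + 0.0144 + 0.036 + 0.22 = 2.1814.
Because AUC varies inversely with clearance, the combined effect is 1 / 2.1814 = 0.458.

0.458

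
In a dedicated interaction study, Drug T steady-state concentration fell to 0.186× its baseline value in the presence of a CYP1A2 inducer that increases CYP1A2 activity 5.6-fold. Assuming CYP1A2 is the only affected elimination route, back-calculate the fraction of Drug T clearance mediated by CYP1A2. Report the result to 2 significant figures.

0.95

Call the CYP1A2 fraction fm. After the interaction, CL_new/CL_old = fm × 5.6 + (1 − fm).
Steady-state concentration ratio = 1 / (new CL fraction), so new CL fraction = 1 / 0.186 = 5.376.
fm × 5.6 + 1 − fm = 5.376  ⇒  fm × (5.6 − 1) = 4.376  ⇒  fm = 0.95.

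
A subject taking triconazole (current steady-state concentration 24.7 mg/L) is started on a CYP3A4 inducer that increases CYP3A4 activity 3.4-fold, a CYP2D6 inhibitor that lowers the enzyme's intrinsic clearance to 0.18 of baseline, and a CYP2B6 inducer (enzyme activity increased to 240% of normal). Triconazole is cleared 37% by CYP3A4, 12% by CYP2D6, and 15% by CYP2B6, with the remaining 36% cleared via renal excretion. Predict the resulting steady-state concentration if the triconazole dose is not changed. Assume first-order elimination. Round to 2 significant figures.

The CYP3A4 pathway (37% of clearance) increases to 3.4× activity: 0.37 × 3.4 = 1.258.
The CYP2D6 pathway (12% of clearance) is reduced to 0.18× activity: 0.12 × 0.18 = 0.0216.
The CYP2B6 pathway (15% of clearance) is boosted to 2.4× activity: 0.15 × 2.4 = 0.36.
Non-CYP routes (36%) are unchanged.
New clearance relative to baseline: 1.258 + 0.0216 + 0.36 + 0.36 = 1.9996.
Steady-state concentration ∝ 1/CL: new value = 24.7 / 1.9996 = 12 mg/L.

12 mg/L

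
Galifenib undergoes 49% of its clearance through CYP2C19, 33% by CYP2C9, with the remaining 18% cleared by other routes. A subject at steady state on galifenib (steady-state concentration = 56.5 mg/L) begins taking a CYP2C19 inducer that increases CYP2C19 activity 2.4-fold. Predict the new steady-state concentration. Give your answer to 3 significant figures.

33.5 mg/L

The CYP2C19 pathway (49% of clearance) is boosted to 2.4× activity: 0.49 × 2.4 = 1.176.
CYP2C9 (33%) and the residual 18% are unaffected.
New clearance relative to baseline: 1.176 + 0.33 + 0.18 = 1.686.
Steady-state concentration ∝ 1/CL, so new value = 56.5 / 1.686 = 33.5 mg/L.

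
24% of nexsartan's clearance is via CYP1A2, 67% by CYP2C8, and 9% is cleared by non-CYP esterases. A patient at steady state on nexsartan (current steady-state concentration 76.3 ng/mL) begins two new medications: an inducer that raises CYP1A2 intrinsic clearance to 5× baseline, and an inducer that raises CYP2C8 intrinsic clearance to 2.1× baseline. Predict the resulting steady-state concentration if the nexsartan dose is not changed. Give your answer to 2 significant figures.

28 ng/mL

CYP1A2: 0.24 × 5 = 1.2
CYP2C8: 0.67 × 2.1 = 1.407
Other: 0.09 (unchanged)
CL_new/CL_old = 1.2 + 1.407 + 0.09 = 2.697.
New steady-state concentration = 76.3 / 2.697 = 28 ng/mL (concentration scales inversely with clearance).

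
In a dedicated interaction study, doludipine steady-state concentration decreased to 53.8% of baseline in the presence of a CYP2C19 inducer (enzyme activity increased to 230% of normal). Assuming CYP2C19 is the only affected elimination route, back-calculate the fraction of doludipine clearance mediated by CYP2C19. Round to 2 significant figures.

CL'/CL = 1 / 0.538 = 1.859
2.3·fm + (1 − fm) = 1.859
fm = (1.859 − 1) / (2.3 − 1) = 0.66

0.66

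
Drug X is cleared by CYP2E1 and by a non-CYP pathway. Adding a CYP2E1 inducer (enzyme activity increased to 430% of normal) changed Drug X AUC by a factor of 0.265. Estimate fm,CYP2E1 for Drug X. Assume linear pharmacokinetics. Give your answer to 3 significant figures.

0.840

CL'/CL = 1 / 0.265 = 3.774
4.3·fm + (1 − fm) = 3.774
fm = (3.774 − 1) / (4.3 − 1) = 0.840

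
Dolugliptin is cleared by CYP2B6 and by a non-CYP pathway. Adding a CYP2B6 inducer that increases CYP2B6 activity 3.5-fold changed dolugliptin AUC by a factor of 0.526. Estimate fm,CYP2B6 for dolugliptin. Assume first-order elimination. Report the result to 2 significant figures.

0.36

Let x = fm,CYP2B6. Because AUC ∝ 1/CL, relative clearance rose to 1/0.526 = 1.901.
Only the CYP2B6 route changed, so 1.901 = x·3.5 + (1 − x), giving x = 0.36.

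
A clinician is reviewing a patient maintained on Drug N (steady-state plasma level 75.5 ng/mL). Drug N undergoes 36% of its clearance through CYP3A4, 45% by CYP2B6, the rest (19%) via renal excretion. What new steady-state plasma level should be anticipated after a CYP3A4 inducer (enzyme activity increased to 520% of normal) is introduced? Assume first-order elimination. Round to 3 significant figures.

The CYP3A4 pathway (36% of clearance) rises to 5.2× activity: 0.36 × 5.2 = 1.872.
CYP2B6 (45%) and the residual 19% are unaffected.
CL_new/CL_old = 1.872 + 0.45 + 0.19 = 2.512.
New steady-state plasma level = baseline ÷ relative clearance = 75.5 / 2.512 = 30.1 ng/mL.

30.1 ng/mL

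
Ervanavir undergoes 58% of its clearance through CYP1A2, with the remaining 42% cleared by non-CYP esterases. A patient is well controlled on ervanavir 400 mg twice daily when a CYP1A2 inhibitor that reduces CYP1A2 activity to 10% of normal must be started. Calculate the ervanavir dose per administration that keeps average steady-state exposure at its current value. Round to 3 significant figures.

CYP1A2: 0.58 × 0.1 = 0.058
Other: 0.42 (unchanged)
New clearance relative to baseline: 0.058 + 0.42 = 0.478.
To maintain the same steady-state level, dose must scale with clearance: new dose = 400 × 0.478 = 191 mg.

191 mg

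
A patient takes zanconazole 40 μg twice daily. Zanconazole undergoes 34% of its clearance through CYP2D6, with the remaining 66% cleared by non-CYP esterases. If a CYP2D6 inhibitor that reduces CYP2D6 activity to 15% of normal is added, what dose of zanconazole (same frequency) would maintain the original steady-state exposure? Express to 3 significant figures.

The CYP2D6 pathway (34% of clearance) is reduced to 0.15× activity: 0.34 × 0.15 = 0.051.
Non-CYP routes (66%) are unchanged.
CL_new/CL_old = 0.051 + 0.66 = 0.711.
To maintain the same steady-state level, dose must scale with clearance: new dose = 40 × 0.711 = 28.4 μg.

28.4 μg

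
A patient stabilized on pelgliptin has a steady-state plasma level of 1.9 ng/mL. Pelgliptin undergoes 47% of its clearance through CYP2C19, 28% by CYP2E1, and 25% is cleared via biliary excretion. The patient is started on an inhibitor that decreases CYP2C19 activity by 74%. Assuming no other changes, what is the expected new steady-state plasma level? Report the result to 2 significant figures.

CYP2C19: 0.47 × 0.26 = 0.1222
CYP2E1: 0.28 (unchanged)
Other: 0.25 (unchanged)
New clearance relative to baseline: 0.1222 + 0.28 + 0.25 = 0.6522.
With dosing unchanged, steady-state plasma level scales as 1/CL: 1.9 / 0.6522 = 2.9 ng/mL.

2.9 ng/mL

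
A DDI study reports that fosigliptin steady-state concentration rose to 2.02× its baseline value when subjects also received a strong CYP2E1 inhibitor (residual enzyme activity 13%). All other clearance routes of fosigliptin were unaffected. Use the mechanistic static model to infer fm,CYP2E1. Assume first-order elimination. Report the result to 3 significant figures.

0.580

CL'/CL = 1 / 2.02 = 0.495
0.13·fm + (1 − fm) = 0.495
fm = (0.495 − 1) / (0.13 − 1) = 0.580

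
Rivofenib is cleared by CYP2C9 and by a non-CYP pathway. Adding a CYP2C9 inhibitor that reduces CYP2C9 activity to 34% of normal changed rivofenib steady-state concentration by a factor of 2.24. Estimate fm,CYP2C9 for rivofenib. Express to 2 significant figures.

0.84

CL'/CL = 1 / 2.24 = 0.4464
0.34·fm + (1 − fm) = 0.4464
fm = (0.4464 − 1) / (0.34 − 1) = 0.84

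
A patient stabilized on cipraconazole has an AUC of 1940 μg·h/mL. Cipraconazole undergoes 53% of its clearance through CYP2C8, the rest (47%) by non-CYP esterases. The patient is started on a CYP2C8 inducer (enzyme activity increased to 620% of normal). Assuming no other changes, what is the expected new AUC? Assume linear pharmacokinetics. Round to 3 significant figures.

CYP2C8: 0.53 × 6.2 = 3.286
Other: 0.47 (unchanged)
Relative clearance = 3.286 + 0.47 = 3.756.
With dosing unchanged, AUC scales as 1/CL: 1940 / 3.756 = 517 μg·h/mL.

517 μg·h/mL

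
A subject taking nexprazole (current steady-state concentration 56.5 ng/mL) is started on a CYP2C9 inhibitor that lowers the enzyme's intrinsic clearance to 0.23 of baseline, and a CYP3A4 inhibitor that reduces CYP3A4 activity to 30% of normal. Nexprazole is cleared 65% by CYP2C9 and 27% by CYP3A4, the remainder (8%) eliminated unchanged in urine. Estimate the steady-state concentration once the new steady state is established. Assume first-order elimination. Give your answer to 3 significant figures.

182 ng/mL

CYP2C9: 0.65 × 0.23 = 0.1495
CYP3A4: 0.27 × 0.3 = 0.081
Other: 0.08 (unchanged)
New clearance relative to baseline: 0.1495 + 0.081 + 0.08 = 0.3105.
Dividing the baseline by the relative clearance: 56.5 / 0.3105 = 182 ng/mL.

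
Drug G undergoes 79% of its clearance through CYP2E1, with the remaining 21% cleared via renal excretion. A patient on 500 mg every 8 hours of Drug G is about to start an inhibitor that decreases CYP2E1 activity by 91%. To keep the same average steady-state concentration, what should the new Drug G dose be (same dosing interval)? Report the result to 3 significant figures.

141 mg

CYP2E1: 0.79 × 0.09 = 0.0711
Other: 0.21 (unchanged)
Relative clearance = 0.0711 + 0.21 = 0.2811.
Css,avg = (dose rate)/CL, so holding Css fixed requires dose ∝ CL: 500 × 0.2811 = 141 mg.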